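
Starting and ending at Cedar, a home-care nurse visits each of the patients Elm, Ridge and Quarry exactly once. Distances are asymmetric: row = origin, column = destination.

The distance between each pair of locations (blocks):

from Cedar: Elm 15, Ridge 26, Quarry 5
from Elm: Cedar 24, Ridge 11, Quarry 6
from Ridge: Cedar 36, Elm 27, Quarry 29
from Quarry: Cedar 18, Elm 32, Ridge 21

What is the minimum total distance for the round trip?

Cedar-Elm-Ridge-Quarry-Cedar: 15+11+29+18 = 73
Cedar-Elm-Quarry-Ridge-Cedar: 15+6+21+36 = 78
Cedar-Ridge-Elm-Quarry-Cedar: 26+27+6+18 = 77
Cedar-Ridge-Quarry-Elm-Cedar: 26+29+32+24 = 111
Cedar-Quarry-Elm-Ridge-Cedar: 5+32+11+36 = 84
Cedar-Quarry-Ridge-Elm-Cedar: 5+21+27+24 = 77
The minimum is 73.
One optimal route: Cedar → Elm → Ridge → Quarry → Cedar.

Shortest round trip = 73 blocks.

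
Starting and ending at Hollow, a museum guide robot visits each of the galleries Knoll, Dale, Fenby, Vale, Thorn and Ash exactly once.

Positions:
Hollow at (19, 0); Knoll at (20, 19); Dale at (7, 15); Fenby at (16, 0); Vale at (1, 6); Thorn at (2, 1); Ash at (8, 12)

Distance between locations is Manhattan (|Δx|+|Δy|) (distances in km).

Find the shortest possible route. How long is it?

With 6 stops there are 6!/2 = 360 distinct round trips (a route and its reverse cost the same).
Hollow → Knoll → Dale → Fenby → Vale → Thorn → Ash → Hollow: 20+17+24+21+6+17+23 = 128
Hollow → Knoll → Dale → Fenby → Vale → Ash → Thorn → Hollow: 20+17+24+21+13+17+18 = 130
Hollow → Knoll → Dale → Fenby → Thorn → Vale → Ash → Hollow: 20+17+24+15+6+13+23 = 118
Hollow → Knoll → Dale → Fenby → Thorn → Ash → Vale → Hollow: 20+17+24+15+17+13+24 = 130
Hollow → Knoll → Dale → Fenby → Ash → Vale → Thorn → Hollow: 20+17+24+20+13+6+18 = 118
Hollow → Knoll → Dale → Fenby → Ash → Thorn → Vale → Hollow: 20+17+24+20+17+6+24 = 128
Hollow → Knoll → Dale → Vale → Fenby → Thorn → Ash → Hollow: 20+17+15+21+15+17+23 = 128
Hollow → Knoll → Dale → Vale → Fenby → Ash → Thorn → Hollow: 20+17+15+21+20+17+18 = 128
… (352 more)
Hollow → Knoll → Dale → Ash → Vale → Thorn → Fenby → Hollow: 20+17+4+13+6+15+3 = 78  ← best
The minimum is 78.
One optimal route: Hollow → Knoll → Dale → Ash → Vale → Thorn → Fenby → Hollow (or its reverse).

78 km — the shortest possible round trip.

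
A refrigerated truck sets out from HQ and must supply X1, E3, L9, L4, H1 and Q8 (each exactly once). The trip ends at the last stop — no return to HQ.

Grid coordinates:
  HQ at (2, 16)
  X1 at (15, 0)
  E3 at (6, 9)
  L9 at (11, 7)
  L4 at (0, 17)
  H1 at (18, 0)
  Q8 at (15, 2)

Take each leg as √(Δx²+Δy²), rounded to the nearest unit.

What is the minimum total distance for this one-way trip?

Shortest open route: 28.

There are 6! = 720 possible orderings.
HQ → X1 → E3 → L9 → L4 → H1 → Q8: 21+13+5+15+25+4 = 83
HQ → X1 → E3 → L9 → L4 → Q8 → H1: 21+13+5+15+21+4 = 79
HQ → X1 → E3 → L9 → H1 → L4 → Q8: 21+13+5+10+25+21 = 95
HQ → X1 → E3 → L9 → H1 → Q8 → L4: 21+13+5+10+4+21 = 74
HQ → X1 → E3 → L9 → Q8 → L4 → H1: 21+13+5+6+21+25 = 91
HQ → X1 → E3 → L9 → Q8 → H1 → L4: 21+13+5+6+4+25 = 74
HQ → X1 → E3 → L4 → L9 → H1 → Q8: 21+13+10+15+10+4 = 73
HQ → X1 → E3 → L4 → L9 → Q8 → H1: 21+13+10+15+6+4 = 69
… (712 more)
HQ → L4 → E3 → L9 → Q8 → X1 → H1: 2+10+5+6+2+3 = 28  ← best
The minimum is 28.
One shortest path: HQ → L4 → E3 → L9 → Q8 → X1 → H1.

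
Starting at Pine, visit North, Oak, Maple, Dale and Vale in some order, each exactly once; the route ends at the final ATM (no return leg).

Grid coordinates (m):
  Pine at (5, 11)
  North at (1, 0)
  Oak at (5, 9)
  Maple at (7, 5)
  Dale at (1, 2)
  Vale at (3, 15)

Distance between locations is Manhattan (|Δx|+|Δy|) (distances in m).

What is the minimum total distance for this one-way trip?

Minimum one-way distance = 31 m.

There are 5! = 120 possible orderings.
Pine → North → Oak → Maple → Dale → Vale: 15+13+6+9+15 = 58
Pine → North → Oak → Maple → Vale → Dale: 15+13+6+14+15 = 63
Pine → North → Oak → Dale → Maple → Vale: 15+13+11+9+14 = 62
Pine → North → Oak → Dale → Vale → Maple: 15+13+11+15+14 = 68
Pine → North → Oak → Vale → Maple → Dale: 15+13+8+14+9 = 59
Pine → North → Oak → Vale → Dale → Maple: 15+13+8+15+9 = 60
Pine → North → Maple → Oak → Dale → Vale: 15+11+6+11+15 = 58
Pine → North → Maple → Oak → Vale → Dale: 15+11+6+8+15 = 55
Pine → North → Maple → Dale → Oak → Vale: 15+11+9+11+8 = 54
Pine → North → Maple → Dale → Vale → Oak: 15+11+9+15+8 = 58
Pine → North → Maple → Vale → Oak → Dale: 15+11+14+8+11 = 59
Pine → North → Maple → Vale → Dale → Oak: 15+11+14+15+11 = 66
Pine → North → Dale → Oak → Maple → Vale: 15+2+11+6+14 = 48
Pine → North → Dale → Oak → Vale → Maple: 15+2+11+8+14 = 50
… (106 more)
Pine → Vale → Oak → Maple → Dale → North: 6+8+6+9+2 = 31  ← best
The minimum is 31.
One shortest path: Pine → Vale → Oak → Maple → Dale → North.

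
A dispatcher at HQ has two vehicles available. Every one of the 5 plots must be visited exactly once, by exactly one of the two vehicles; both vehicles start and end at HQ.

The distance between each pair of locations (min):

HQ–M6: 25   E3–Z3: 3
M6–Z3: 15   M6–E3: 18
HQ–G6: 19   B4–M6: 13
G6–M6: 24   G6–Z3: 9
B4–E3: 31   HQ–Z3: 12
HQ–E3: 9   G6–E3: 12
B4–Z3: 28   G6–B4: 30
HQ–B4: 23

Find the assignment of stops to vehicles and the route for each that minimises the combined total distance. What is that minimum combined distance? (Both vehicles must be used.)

Check every non-empty split of the stops between the two vehicles; for each half take its own optimal tour:
  {G6} + {B4, M6, E3, Z3}: 38 + 63 = 101
  {B4} + {G6, M6, E3, Z3}: 46 + 70 = 116
  {G6, B4} + {M6, E3, Z3}: 72 + 52 = 124
  {M6} + {G6, B4, E3, Z3}: 50 + 74 = 124
  {G6, M6} + {B4, E3, Z3}: 68 + 63 = 131
  {B4, M6} + {G6, E3, Z3}: 61 + 40 = 101
  … (15 splits in total)
  {E3} + {G6, B4, M6, Z3}: 18 + 79 = 97  ← best
Best: vehicle 1 HQ → E3 → HQ = 18; vehicle 2 HQ → G6 → Z3 → M6 → B4 → HQ = 79; combined 97.

97 min — the smallest possible combined total.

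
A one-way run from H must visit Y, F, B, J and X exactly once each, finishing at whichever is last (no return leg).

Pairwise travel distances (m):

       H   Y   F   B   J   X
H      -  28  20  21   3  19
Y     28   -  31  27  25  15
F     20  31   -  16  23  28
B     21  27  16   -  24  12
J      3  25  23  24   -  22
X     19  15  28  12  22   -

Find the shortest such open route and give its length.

Shortest open route: 69 m.

There are 5! = 120 possible orderings.
H - Y - F - B - J - X: 28+31+16+24+22 = 121
H - Y - F - B - X - J: 28+31+16+12+22 = 109
H - Y - F - J - B - X: 28+31+23+24+12 = 118
H - Y - F - J - X - B: 28+31+23+22+12 = 116
H - Y - F - X - B - J: 28+31+28+12+24 = 123
H - Y - F - X - J - B: 28+31+28+22+24 = 133
H - Y - B - F - J - X: 28+27+16+23+22 = 116
H - Y - B - F - X - J: 28+27+16+28+22 = 121
H - Y - B - J - F - X: 28+27+24+23+28 = 130
H - Y - B - J - X - F: 28+27+24+22+28 = 129
H - Y - B - X - F - J: 28+27+12+28+23 = 118
H - Y - B - X - J - F: 28+27+12+22+23 = 112
H - Y - J - F - B - X: 28+25+23+16+12 = 104
H - Y - J - F - X - B: 28+25+23+28+12 = 116
… (106 more)
H - J - F - B - X - Y: 3+23+16+12+15 = 69  ← best
The minimum is 69.
One shortest path: H → J → F → B → X → Y.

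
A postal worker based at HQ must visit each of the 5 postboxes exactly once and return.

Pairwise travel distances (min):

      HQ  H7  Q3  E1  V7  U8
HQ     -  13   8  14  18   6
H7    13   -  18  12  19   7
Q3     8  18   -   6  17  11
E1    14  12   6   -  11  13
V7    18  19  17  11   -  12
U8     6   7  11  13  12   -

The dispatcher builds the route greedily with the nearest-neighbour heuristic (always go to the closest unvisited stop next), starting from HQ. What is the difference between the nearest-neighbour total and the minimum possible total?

From HQ: U8=6, Q3=8, H7=13, E1=14, V7=18 → choose U8 (6).
From U8: H7=7, Q3=11, V7=12, E1=13 → choose H7 (7).
From H7: E1=12, Q3=18, V7=19 → choose E1 (12).
From E1: Q3=6, V7=11 → choose Q3 (6).
From Q3: V7=17 → choose V7 (17).
NN route HQ → U8 → H7 → E1 → Q3 → V7 → HQ costs 66.
Optimal: HQ → H7 → U8 → V7 → E1 → Q3 → HQ costs 57 (by enumerating all 60 distinct tours).
Excess = 66 − 57 = 9.

Excess over optimum: 9 min.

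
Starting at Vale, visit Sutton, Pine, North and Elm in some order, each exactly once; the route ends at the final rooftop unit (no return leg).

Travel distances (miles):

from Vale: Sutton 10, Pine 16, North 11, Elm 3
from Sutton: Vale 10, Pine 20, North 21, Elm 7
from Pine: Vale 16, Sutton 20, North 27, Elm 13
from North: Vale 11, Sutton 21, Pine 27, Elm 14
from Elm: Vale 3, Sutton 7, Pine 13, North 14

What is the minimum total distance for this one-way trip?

There are 4! = 24 possible orderings.
Vale → Sutton → Pine → North → Elm: 10+20+27+14 = 71
Vale → Sutton → Pine → Elm → North: 10+20+13+14 = 57
Vale → Sutton → North → Pine → Elm: 10+21+27+13 = 71
Vale → Sutton → North → Elm → Pine: 10+21+14+13 = 58
Vale → Sutton → Elm → Pine → North: 10+7+13+27 = 57
Vale → Sutton → Elm → North → Pine: 10+7+14+27 = 58
Vale → Pine → Sutton → North → Elm: 16+20+21+14 = 71
Vale → Pine → Sutton → Elm → North: 16+20+7+14 = 57
Vale → Pine → North → Sutton → Elm: 16+27+21+7 = 71
Vale → Pine → North → Elm → Sutton: 16+27+14+7 = 64
Vale → Pine → Elm → Sutton → North: 16+13+7+21 = 57
Vale → Pine → Elm → North → Sutton: 16+13+14+21 = 64
Vale → North → Sutton → Pine → Elm: 11+21+20+13 = 65
Vale → North → Sutton → Elm → Pine: 11+21+7+13 = 52
… (10 more)
The minimum is 52.
One shortest path: Vale → North → Sutton → Elm → Pine.

52 miles — the minimum one-way total.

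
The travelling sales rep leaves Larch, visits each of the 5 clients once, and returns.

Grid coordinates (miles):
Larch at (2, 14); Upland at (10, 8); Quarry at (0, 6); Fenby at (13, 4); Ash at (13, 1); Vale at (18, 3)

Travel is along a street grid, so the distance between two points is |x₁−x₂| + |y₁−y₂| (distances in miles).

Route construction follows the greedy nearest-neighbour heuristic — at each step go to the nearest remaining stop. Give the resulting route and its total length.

66 miles along Larch → Quarry → Upland → Fenby → Ash → Vale → Larch.

From Larch: distances to unvisited — Quarry=10, Upland=14, Fenby=21, Ash=24, Vale=27. Nearest is Quarry (10).
From Quarry: distances to unvisited — Upland=12, Fenby=15, Ash=18, Vale=21. Nearest is Upland (12).
From Upland: distances to unvisited — Fenby=7, Ash=10, Vale=13. Nearest is Fenby (7).
From Fenby: distances to unvisited — Ash=3, Vale=6. Nearest is Ash (3).
From Ash: distances to unvisited — Vale=7. Nearest is Vale (7).
Return Vale→Larch: 27.
Total = 10 + 12 + 7 + 3 + 7 + 27 = 66.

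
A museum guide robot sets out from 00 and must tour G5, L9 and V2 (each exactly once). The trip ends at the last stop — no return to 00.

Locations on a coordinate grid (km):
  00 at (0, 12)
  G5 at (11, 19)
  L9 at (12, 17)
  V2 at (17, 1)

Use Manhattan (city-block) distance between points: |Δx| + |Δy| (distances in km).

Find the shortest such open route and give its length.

Shortest open route: 42 km.

There are 3! = 6 possible orderings.
00 → G5 → L9 → V2: 18+3+21 = 42
00 → G5 → V2 → L9: 18+24+21 = 63
00 → L9 → G5 → V2: 17+3+24 = 44
00 → L9 → V2 → G5: 17+21+24 = 62
00 → V2 → G5 → L9: 28+24+3 = 55
00 → V2 → L9 → G5: 28+21+3 = 52
The minimum is 42.
One shortest path: 00 → G5 → L9 → V2.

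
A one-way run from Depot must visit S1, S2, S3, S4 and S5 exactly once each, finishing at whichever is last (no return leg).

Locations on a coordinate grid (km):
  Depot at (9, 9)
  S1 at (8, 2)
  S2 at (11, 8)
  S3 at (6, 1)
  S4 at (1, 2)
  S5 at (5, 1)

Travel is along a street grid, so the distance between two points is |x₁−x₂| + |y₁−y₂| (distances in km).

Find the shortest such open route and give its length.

21 km — the minimum one-way total.

There are 5! = 120 possible orderings.
Depot - S1 - S2 - S3 - S4 - S5: 8+9+12+6+5 = 40
Depot - S1 - S2 - S3 - S5 - S4: 8+9+12+1+5 = 35
Depot - S1 - S2 - S4 - S3 - S5: 8+9+16+6+1 = 40
Depot - S1 - S2 - S4 - S5 - S3: 8+9+16+5+1 = 39
Depot - S1 - S2 - S5 - S3 - S4: 8+9+13+1+6 = 37
Depot - S1 - S2 - S5 - S4 - S3: 8+9+13+5+6 = 41
Depot - S1 - S3 - S2 - S4 - S5: 8+3+12+16+5 = 44
Depot - S1 - S3 - S2 - S5 - S4: 8+3+12+13+5 = 41
Depot - S1 - S3 - S4 - S2 - S5: 8+3+6+16+13 = 46
Depot - S1 - S3 - S4 - S5 - S2: 8+3+6+5+13 = 35
Depot - S1 - S3 - S5 - S2 - S4: 8+3+1+13+16 = 41
Depot - S1 - S3 - S5 - S4 - S2: 8+3+1+5+16 = 33
Depot - S1 - S4 - S2 - S3 - S5: 8+7+16+12+1 = 44
Depot - S1 - S4 - S2 - S5 - S3: 8+7+16+13+1 = 45
… (106 more)
Depot - S2 - S1 - S3 - S5 - S4: 3+9+3+1+5 = 21  ← best
The minimum is 21.
One shortest path: Depot → S2 → S1 → S3 → S5 → S4.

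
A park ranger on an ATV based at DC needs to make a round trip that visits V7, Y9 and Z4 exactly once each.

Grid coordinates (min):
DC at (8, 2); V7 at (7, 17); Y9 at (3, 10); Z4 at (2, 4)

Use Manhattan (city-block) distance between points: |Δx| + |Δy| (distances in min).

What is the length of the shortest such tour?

Minimum total distance: 42 min.

With 3 stops there are 3!/2 = 3 distinct round trips (a route and its reverse cost the same).
DC - V7 - Y9 - Z4 - DC: 16+11+7+8 = 42
DC - V7 - Z4 - Y9 - DC: 16+18+7+13 = 54
DC - Y9 - V7 - Z4 - DC: 13+11+18+8 = 50
The minimum is 42.
One optimal route: DC → V7 → Y9 → Z4 → DC (or its reverse).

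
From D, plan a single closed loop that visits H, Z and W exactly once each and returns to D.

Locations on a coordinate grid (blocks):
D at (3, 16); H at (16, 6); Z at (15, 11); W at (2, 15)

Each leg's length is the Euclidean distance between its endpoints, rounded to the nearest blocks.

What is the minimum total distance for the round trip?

There are 3 distinct closed tours to check (reversals are equivalent).
D-H-Z-W-D: 16+5+14+1 = 36
D-H-W-Z-D: 16+17+14+13 = 60
D-Z-H-W-D: 13+5+17+1 = 36
The minimum is 36.
One optimal route: D → H → Z → W → D (or its reverse).

Minimum total distance: 36 blocks.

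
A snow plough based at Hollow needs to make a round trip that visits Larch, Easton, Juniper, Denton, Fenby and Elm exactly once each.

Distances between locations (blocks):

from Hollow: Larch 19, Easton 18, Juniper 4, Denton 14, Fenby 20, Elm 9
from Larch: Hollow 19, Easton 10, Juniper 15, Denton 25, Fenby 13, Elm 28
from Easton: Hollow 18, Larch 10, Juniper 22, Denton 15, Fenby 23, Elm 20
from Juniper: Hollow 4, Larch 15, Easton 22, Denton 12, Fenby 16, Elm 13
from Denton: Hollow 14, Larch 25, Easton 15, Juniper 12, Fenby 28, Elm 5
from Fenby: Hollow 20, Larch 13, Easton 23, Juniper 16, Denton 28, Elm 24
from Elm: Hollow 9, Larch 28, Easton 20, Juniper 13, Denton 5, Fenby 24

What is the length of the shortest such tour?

Minimum total distance: 72 blocks.

With 6 stops there are 6!/2 = 360 distinct round trips (a route and its reverse cost the same).
Hollow → Larch → Easton → Juniper → Denton → Fenby → Elm → Hollow: 19+10+22+12+28+24+9 = 124
Hollow → Larch → Easton → Juniper → Denton → Elm → Fenby → Hollow: 19+10+22+12+5+24+20 = 112
Hollow → Larch → Easton → Juniper → Fenby → Denton → Elm → Hollow: 19+10+22+16+28+5+9 = 109
Hollow → Larch → Easton → Juniper → Fenby → Elm → Denton → Hollow: 19+10+22+16+24+5+14 = 110
Hollow → Larch → Easton → Juniper → Elm → Denton → Fenby → Hollow: 19+10+22+13+5+28+20 = 117
Hollow → Larch → Easton → Juniper → Elm → Fenby → Denton → Hollow: 19+10+22+13+24+28+14 = 130
Hollow → Larch → Easton → Denton → Juniper → Fenby → Elm → Hollow: 19+10+15+12+16+24+9 = 105
Hollow → Larch → Easton → Denton → Juniper → Elm → Fenby → Hollow: 19+10+15+12+13+24+20 = 113
… (352 more)
Hollow → Juniper → Fenby → Larch → Easton → Denton → Elm → Hollow: 4+16+13+10+15+5+9 = 72  ← best
The minimum is 72.
One optimal route: Hollow → Juniper → Fenby → Larch → Easton → Denton → Elm → Hollow (or its reverse).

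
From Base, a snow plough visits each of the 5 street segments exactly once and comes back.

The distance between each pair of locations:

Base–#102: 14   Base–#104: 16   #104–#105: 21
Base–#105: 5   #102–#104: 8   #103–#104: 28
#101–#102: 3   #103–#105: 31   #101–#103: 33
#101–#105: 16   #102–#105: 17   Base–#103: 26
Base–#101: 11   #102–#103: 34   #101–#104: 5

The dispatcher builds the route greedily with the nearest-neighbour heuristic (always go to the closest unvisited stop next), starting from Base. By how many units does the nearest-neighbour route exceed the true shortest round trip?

Excess over optimum: 2.

Base: #105=5, #101=11, #102=14, #104=16, #103=26 ⇒ #105
#105: #101=16, #102=17, #104=21, #103=31 ⇒ #101
#101: #102=3, #104=5, #103=33 ⇒ #102
#102: #104=8, #103=34 ⇒ #104
#104: #103=28 ⇒ #103
NN route Base → #105 → #101 → #102 → #104 → #103 → Base costs 86.
Optimal: Base → #103 → #104 → #101 → #102 → #105 → Base costs 84 (by enumerating all 60 distinct tours).
Excess = 86 − 84 = 2.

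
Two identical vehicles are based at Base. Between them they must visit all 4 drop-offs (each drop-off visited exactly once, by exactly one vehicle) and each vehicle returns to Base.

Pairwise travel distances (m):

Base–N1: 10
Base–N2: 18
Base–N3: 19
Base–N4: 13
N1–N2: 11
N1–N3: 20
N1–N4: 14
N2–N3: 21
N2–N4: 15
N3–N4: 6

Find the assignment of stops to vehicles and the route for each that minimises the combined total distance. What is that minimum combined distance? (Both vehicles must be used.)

Try each way of splitting the stops between the two vehicles (each non-empty) and, for each split, find the best tour for each vehicle:
  {N1} + {N2, N3, N4}: 20 + 58 = 78
  {N2} + {N1, N3, N4}: 36 + 49 = 85
  {N1, N2} + {N3, N4}: 39 + 38 = 77
  {N3} + {N1, N2, N4}: 38 + 49 = 87
  {N1, N3} + {N2, N4}: 49 + 46 = 95
  {N2, N3} + {N1, N4}: 58 + 37 = 95
  … (7 splits in total)
Best: vehicle 1 Base → N1 → N2 → Base = 39; vehicle 2 Base → N3 → N4 → Base = 38; combined 77.

Minimum combined distance: 77 m.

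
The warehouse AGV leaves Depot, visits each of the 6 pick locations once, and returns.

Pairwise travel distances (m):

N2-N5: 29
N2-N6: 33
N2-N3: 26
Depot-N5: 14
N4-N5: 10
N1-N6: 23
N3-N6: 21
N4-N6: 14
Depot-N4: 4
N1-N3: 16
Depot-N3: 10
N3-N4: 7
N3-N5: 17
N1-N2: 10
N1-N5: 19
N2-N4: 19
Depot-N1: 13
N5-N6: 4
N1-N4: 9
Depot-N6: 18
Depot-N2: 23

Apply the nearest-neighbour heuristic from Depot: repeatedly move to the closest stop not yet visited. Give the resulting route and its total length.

88 m along Depot → N4 → N3 → N1 → N2 → N5 → N6 → Depot.

From Depot: distances to unvisited — N4=4, N3=10, N1=13, N5=14, N6=18, N2=23. Nearest is N4 (4).
From N4: distances to unvisited — N3=7, N1=9, N5=10, N6=14, N2=19. Nearest is N3 (7).
From N3: distances to unvisited — N1=16, N5=17, N6=21, N2=26. Nearest is N1 (16).
From N1: distances to unvisited — N2=10, N5=19, N6=23. Nearest is N2 (10).
From N2: distances to unvisited — N5=29, N6=33. Nearest is N5 (29).
From N5: distances to unvisited — N6=4. Nearest is N6 (4).
Return N6→Depot: 18.
Total = 4 + 7 + 16 + 10 + 29 + 4 + 18 = 88.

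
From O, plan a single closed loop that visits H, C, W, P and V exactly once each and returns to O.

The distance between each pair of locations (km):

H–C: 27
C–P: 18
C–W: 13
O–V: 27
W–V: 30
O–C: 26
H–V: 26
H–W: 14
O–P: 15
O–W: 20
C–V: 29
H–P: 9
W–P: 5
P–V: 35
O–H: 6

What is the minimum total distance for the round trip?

With 5 stops there are 5!/2 = 60 distinct round trips (a route and its reverse cost the same).
O - H - C - W - P - V - O: 6+27+13+5+35+27 = 113
O - H - C - W - V - P - O: 6+27+13+30+35+15 = 126
O - H - C - P - W - V - O: 6+27+18+5+30+27 = 113
O - H - C - P - V - W - O: 6+27+18+35+30+20 = 136
O - H - C - V - W - P - O: 6+27+29+30+5+15 = 112
O - H - C - V - P - W - O: 6+27+29+35+5+20 = 122
O - H - W - C - P - V - O: 6+14+13+18+35+27 = 113
O - H - W - C - V - P - O: 6+14+13+29+35+15 = 112
O - H - W - P - C - V - O: 6+14+5+18+29+27 = 99
O - H - W - P - V - C - O: 6+14+5+35+29+26 = 115
O - H - W - V - C - P - O: 6+14+30+29+18+15 = 112
O - H - W - V - P - C - O: 6+14+30+35+18+26 = 129
O - H - P - C - W - V - O: 6+9+18+13+30+27 = 103
O - H - P - C - V - W - O: 6+9+18+29+30+20 = 112
… (46 more)
O - H - P - W - C - V - O: 6+9+5+13+29+27 = 89  ← best
The minimum is 89.
One optimal route: O → H → P → W → C → V → O (or its reverse).

Shortest round trip = 89 km.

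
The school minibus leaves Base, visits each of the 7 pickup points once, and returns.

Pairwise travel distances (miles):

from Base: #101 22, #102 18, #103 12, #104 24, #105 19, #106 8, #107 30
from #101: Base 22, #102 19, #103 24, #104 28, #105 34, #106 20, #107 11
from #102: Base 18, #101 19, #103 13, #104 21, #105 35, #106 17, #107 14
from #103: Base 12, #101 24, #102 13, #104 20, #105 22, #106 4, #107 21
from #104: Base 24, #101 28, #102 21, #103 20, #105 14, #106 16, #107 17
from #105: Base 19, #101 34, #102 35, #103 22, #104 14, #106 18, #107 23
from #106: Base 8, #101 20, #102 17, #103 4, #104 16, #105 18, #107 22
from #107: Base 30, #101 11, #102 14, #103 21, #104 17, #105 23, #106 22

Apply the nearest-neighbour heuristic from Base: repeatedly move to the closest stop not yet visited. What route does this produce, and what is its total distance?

111 miles along Base → #106 → #103 → #102 → #107 → #101 → #104 → #105 → Base.

At Base the remaining stops are #106 8, #103 12, #102 18, #105 19, #101 22, #104 24, #107 30; go to #106.
At #106 the remaining stops are #103 4, #104 16, #102 17, #105 18, #101 20, #107 22; go to #103.
At #103 the remaining stops are #102 13, #104 20, #107 21, #105 22, #101 24; go to #102.
At #102 the remaining stops are #107 14, #101 19, #104 21, #105 35; go to #107.
At #107 the remaining stops are #101 11, #104 17, #105 23; go to #101.
At #101 the remaining stops are #104 28, #105 34; go to #104.
At #104 the remaining stops are #105 14; go to #105.
Return #105→Base: 19.
Total = 8 + 4 + 13 + 14 + 11 + 28 + 14 + 19 = 111.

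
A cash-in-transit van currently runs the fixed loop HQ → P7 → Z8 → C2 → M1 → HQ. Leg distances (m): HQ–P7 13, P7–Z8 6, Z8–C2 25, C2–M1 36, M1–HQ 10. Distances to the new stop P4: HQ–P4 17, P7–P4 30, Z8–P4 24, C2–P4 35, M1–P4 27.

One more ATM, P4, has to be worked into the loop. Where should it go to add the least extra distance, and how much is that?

+26 m — insert P4 between C2 and M1.

Insertion cost between consecutive stops i–j is d(i,P4) + d(P4,j) − d(i,j):
  between HQ and P7: 17 + 30 − 13 = 34
  between P7 and Z8: 30 + 24 − 6 = 48
  between Z8 and C2: 24 + 35 − 25 = 34
  between C2 and M1: 35 + 27 − 36 = 26
  between M1 and HQ: 27 + 17 − 10 = 34
Cheapest insertion is between C2 and M1, adding 26.
New total = 90 + 26 = 116.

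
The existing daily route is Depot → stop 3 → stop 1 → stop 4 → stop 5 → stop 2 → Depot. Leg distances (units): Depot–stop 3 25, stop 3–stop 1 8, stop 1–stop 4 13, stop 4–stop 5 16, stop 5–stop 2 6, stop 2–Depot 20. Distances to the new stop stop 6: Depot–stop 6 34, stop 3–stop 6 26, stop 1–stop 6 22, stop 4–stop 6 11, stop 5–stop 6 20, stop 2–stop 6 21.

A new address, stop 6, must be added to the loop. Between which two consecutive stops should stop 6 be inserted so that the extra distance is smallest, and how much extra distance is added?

Minimum extra distance: 15, inserting stop 6 between stop 4 and stop 5.

Insertion cost between consecutive stops i–j is d(i,stop 6) + d(stop 6,j) − d(i,j):
  between Depot and stop 3: 34 + 26 − 25 = 35
  between stop 3 and stop 1: 26 + 22 − 8 = 40
  between stop 1 and stop 4: 22 + 11 − 13 = 20
  between stop 4 and stop 5: 11 + 20 − 16 = 15
  between stop 5 and stop 2: 20 + 21 − 6 = 35
  between stop 2 and Depot: 21 + 34 − 20 = 35
Cheapest insertion is between stop 4 and stop 5, adding 15.
New total = 88 + 15 = 103.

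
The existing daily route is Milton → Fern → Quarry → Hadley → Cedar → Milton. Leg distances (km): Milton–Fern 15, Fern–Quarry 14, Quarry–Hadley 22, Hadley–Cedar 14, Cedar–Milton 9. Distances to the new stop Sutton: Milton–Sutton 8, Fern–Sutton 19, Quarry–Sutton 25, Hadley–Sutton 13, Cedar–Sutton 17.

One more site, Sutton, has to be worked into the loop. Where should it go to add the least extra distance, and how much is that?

Insertion cost between consecutive stops i–j is d(i,Sutton) + d(Sutton,j) − d(i,j):
  between Milton and Fern: 8 + 19 − 15 = 12
  between Fern and Quarry: 19 + 25 − 14 = 30
  between Quarry and Hadley: 25 + 13 − 22 = 16
  between Hadley and Cedar: 13 + 17 − 14 = 16
  between Cedar and Milton: 17 + 8 − 9 = 16
Cheapest insertion is between Milton and Fern, adding 12.
New total = 74 + 12 = 86.

Minimum extra distance: 12 km, inserting Sutton between Milton and Fern.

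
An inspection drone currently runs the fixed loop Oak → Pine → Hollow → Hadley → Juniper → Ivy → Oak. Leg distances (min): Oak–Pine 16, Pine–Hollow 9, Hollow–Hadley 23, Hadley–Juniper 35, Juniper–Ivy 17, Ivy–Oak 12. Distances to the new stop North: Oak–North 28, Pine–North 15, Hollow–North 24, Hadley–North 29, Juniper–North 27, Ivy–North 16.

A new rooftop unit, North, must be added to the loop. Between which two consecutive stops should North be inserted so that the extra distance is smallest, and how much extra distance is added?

+21 min — insert North between Hadley and Juniper.

Insertion cost between consecutive stops i–j is d(i,North) + d(North,j) − d(i,j):
  between Oak and Pine: 28 + 15 − 16 = 27
  between Pine and Hollow: 15 + 24 − 9 = 30
  between Hollow and Hadley: 24 + 29 − 23 = 30
  between Hadley and Juniper: 29 + 27 − 35 = 21
  between Juniper and Ivy: 27 + 16 − 17 = 26
  between Ivy and Oak: 16 + 28 − 12 = 32
Cheapest insertion is between Hadley and Juniper, adding 21.
New total = 112 + 21 = 133.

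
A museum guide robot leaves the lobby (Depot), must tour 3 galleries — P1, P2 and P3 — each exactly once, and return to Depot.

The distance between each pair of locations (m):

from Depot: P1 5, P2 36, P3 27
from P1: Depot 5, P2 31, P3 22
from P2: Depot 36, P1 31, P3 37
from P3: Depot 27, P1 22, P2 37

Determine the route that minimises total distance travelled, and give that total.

Minimum total distance: 100 m.

With 3 stops there are 3!/2 = 3 distinct round trips (a route and its reverse cost the same).
Depot→P1→P2→P3→Depot: 5+31+37+27 = 100
Depot→P1→P3→P2→Depot: 5+22+37+36 = 100
Depot→P2→P1→P3→Depot: 36+31+22+27 = 116
The minimum is 100.
One optimal route: Depot → P1 → P2 → P3 → Depot (or its reverse).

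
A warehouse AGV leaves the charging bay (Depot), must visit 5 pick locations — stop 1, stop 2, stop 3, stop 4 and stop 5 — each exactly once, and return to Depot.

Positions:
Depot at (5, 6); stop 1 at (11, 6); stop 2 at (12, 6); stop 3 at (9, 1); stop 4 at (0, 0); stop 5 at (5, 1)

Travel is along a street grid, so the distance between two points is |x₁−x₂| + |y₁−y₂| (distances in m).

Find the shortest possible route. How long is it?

There are 60 distinct closed tours to check (reversals are equivalent).
Depot→stop 1→stop 2→stop 3→stop 4→stop 5→Depot: 6+1+8+10+6+5 = 36
Depot→stop 1→stop 2→stop 3→stop 5→stop 4→Depot: 6+1+8+4+6+11 = 36
Depot→stop 1→stop 2→stop 4→stop 3→stop 5→Depot: 6+1+18+10+4+5 = 44
Depot→stop 1→stop 2→stop 4→stop 5→stop 3→Depot: 6+1+18+6+4+9 = 44
Depot→stop 1→stop 2→stop 5→stop 3→stop 4→Depot: 6+1+12+4+10+11 = 44
Depot→stop 1→stop 2→stop 5→stop 4→stop 3→Depot: 6+1+12+6+10+9 = 44
Depot→stop 1→stop 3→stop 2→stop 4→stop 5→Depot: 6+7+8+18+6+5 = 50
Depot→stop 1→stop 3→stop 2→stop 5→stop 4→Depot: 6+7+8+12+6+11 = 50
Depot→stop 1→stop 3→stop 4→stop 2→stop 5→Depot: 6+7+10+18+12+5 = 58
Depot→stop 1→stop 3→stop 4→stop 5→stop 2→Depot: 6+7+10+6+12+7 = 48
Depot→stop 1→stop 3→stop 5→stop 2→stop 4→Depot: 6+7+4+12+18+11 = 58
Depot→stop 1→stop 3→stop 5→stop 4→stop 2→Depot: 6+7+4+6+18+7 = 48
Depot→stop 1→stop 4→stop 2→stop 3→stop 5→Depot: 6+17+18+8+4+5 = 58
Depot→stop 1→stop 4→stop 2→stop 5→stop 3→Depot: 6+17+18+12+4+9 = 66
… (46 more)
The minimum is 36.
One optimal route: Depot → stop 1 → stop 2 → stop 3 → stop 4 → stop 5 → Depot (or its reverse).

Shortest round trip = 36 m.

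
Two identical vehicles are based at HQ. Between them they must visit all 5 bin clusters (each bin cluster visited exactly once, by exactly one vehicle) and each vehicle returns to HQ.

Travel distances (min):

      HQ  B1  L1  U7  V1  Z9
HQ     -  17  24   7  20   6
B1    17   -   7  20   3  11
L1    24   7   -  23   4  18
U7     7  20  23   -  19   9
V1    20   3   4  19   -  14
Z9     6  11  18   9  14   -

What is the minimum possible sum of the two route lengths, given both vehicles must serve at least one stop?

Check every non-empty split of the stops between the two vehicles; for each half take its own optimal tour:
  {B1} + {L1, U7, V1, Z9}: 34 + 54 = 88
  {L1} + {B1, U7, V1, Z9}: 48 + 46 = 94
  {B1, L1} + {U7, V1, Z9}: 48 + 46 = 94
  {U7} + {B1, L1, V1, Z9}: 14 + 48 = 62
  {B1, U7} + {L1, V1, Z9}: 44 + 48 = 92
  {L1, U7} + {B1, V1, Z9}: 54 + 40 = 94
  … (15 splits in total)
Best: vehicle 1 HQ → U7 → HQ = 14; vehicle 2 HQ → B1 → L1 → V1 → Z9 → HQ = 48; combined 62.

62 min — the smallest possible combined total.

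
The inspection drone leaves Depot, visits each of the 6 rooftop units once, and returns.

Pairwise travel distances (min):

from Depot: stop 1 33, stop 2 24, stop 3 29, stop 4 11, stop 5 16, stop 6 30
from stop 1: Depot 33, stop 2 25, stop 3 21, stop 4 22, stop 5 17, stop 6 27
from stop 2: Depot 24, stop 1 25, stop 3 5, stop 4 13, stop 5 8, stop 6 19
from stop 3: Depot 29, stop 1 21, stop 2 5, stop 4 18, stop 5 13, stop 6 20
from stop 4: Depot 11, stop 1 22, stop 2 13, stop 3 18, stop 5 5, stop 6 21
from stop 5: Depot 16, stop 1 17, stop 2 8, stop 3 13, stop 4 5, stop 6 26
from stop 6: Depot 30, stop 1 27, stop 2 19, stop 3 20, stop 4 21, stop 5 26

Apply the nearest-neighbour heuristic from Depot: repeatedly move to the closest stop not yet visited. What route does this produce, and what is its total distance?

Total distance 109 min via the nearest-neighbour route Depot → stop 4 → stop 5 → stop 2 → stop 3 → stop 6 → stop 1 → Depot.

From Depot: distances to unvisited — stop 4=11, stop 5=16, stop 2=24, stop 3=29, stop 6=30, stop 1=33. Nearest is stop 4 (11).
From stop 4: distances to unvisited — stop 5=5, stop 2=13, stop 3=18, stop 6=21, stop 1=22. Nearest is stop 5 (5).
From stop 5: distances to unvisited — stop 2=8, stop 3=13, stop 1=17, stop 6=26. Nearest is stop 2 (8).
From stop 2: distances to unvisited — stop 3=5, stop 6=19, stop 1=25. Nearest is stop 3 (5).
From stop 3: distances to unvisited — stop 6=20, stop 1=21. Nearest is stop 6 (20).
From stop 6: distances to unvisited — stop 1=27. Nearest is stop 1 (27).
Return stop 1→Depot: 33.
Total = 11 + 5 + 8 + 5 + 20 + 27 + 33 = 109.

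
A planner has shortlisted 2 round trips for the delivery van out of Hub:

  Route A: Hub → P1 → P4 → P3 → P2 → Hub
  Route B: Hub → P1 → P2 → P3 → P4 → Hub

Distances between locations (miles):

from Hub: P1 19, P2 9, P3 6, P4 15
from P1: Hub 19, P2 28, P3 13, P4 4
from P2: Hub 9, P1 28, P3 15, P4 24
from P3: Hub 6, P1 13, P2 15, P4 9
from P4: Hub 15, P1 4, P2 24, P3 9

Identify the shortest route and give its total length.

Route A: 19 + 4 + 9 + 15 + 9 = 56
Route B: 19 + 28 + 15 + 9 + 15 = 86

Shortest is Route A, total 56 miles.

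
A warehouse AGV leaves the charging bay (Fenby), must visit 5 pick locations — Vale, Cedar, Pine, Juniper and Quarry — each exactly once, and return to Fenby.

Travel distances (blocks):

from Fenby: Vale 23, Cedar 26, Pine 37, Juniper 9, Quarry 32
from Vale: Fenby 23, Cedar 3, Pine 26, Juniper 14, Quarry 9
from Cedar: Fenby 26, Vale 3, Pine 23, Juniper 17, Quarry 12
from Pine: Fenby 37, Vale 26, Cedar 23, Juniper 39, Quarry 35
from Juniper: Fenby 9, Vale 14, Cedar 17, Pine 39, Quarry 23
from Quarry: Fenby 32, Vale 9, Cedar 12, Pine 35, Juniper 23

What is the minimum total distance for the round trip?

Minimum total distance: 104 blocks.

Fenby→Vale→Cedar→Pine→Juniper→Quarry→Fenby: 23+3+23+39+23+32 = 143
Fenby→Vale→Cedar→Pine→Quarry→Juniper→Fenby: 23+3+23+35+23+9 = 116
Fenby→Vale→Cedar→Juniper→Pine→Quarry→Fenby: 23+3+17+39+35+32 = 149
Fenby→Vale→Cedar→Juniper→Quarry→Pine→Fenby: 23+3+17+23+35+37 = 138
Fenby→Vale→Cedar→Quarry→Pine→Juniper→Fenby: 23+3+12+35+39+9 = 121
Fenby→Vale→Cedar→Quarry→Juniper→Pine→Fenby: 23+3+12+23+39+37 = 137
Fenby→Vale→Pine→Cedar→Juniper→Quarry→Fenby: 23+26+23+17+23+32 = 144
Fenby→Vale→Pine→Cedar→Quarry→Juniper→Fenby: 23+26+23+12+23+9 = 116
Fenby→Vale→Pine→Juniper→Cedar→Quarry→Fenby: 23+26+39+17+12+32 = 149
Fenby→Vale→Pine→Juniper→Quarry→Cedar→Fenby: 23+26+39+23+12+26 = 149
Fenby→Vale→Pine→Quarry→Cedar→Juniper→Fenby: 23+26+35+12+17+9 = 122
Fenby→Vale→Pine→Quarry→Juniper→Cedar→Fenby: 23+26+35+23+17+26 = 150
Fenby→Vale→Juniper→Cedar→Pine→Quarry→Fenby: 23+14+17+23+35+32 = 144
Fenby→Vale→Juniper→Cedar→Quarry→Pine→Fenby: 23+14+17+12+35+37 = 138
… (46 more)
Fenby→Pine→Cedar→Vale→Quarry→Juniper→Fenby: 37+23+3+9+23+9 = 104  ← best
The minimum is 104.
One optimal route: Fenby → Pine → Cedar → Vale → Quarry → Juniper → Fenby (or its reverse).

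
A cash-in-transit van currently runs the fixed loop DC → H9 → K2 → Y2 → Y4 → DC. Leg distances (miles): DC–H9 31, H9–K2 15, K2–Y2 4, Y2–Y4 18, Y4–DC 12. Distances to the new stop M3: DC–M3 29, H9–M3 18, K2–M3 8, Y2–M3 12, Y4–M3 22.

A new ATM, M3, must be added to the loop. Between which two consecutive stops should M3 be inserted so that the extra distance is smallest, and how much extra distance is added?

+11 miles — insert M3 between H9 and K2.

Insertion cost between consecutive stops i–j is d(i,M3) + d(M3,j) − d(i,j):
  between DC and H9: 29 + 18 − 31 = 16
  between H9 and K2: 18 + 8 − 15 = 11
  between K2 and Y2: 8 + 12 − 4 = 16
  between Y2 and Y4: 12 + 22 − 18 = 16
  between Y4 and DC: 22 + 29 − 12 = 39
Cheapest insertion is between H9 and K2, adding 11.
New total = 80 + 11 = 91.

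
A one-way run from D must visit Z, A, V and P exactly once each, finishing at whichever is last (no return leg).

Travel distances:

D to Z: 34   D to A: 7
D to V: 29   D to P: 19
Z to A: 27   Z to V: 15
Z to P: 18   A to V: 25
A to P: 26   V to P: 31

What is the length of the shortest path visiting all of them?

65 — the minimum one-way total.

There are 4! = 24 possible orderings.
D → Z → A → V → P: 34+27+25+31 = 117
D → Z → A → P → V: 34+27+26+31 = 118
D → Z → V → A → P: 34+15+25+26 = 100
D → Z → V → P → A: 34+15+31+26 = 106
D → Z → P → A → V: 34+18+26+25 = 103
D → Z → P → V → A: 34+18+31+25 = 108
D → A → Z → V → P: 7+27+15+31 = 80
D → A → Z → P → V: 7+27+18+31 = 83
D → A → V → Z → P: 7+25+15+18 = 65
D → A → V → P → Z: 7+25+31+18 = 81
D → A → P → Z → V: 7+26+18+15 = 66
D → A → P → V → Z: 7+26+31+15 = 79
D → V → Z → A → P: 29+15+27+26 = 97
D → V → Z → P → A: 29+15+18+26 = 88
… (10 more)
The minimum is 65.
One shortest path: D → A → V → Z → P.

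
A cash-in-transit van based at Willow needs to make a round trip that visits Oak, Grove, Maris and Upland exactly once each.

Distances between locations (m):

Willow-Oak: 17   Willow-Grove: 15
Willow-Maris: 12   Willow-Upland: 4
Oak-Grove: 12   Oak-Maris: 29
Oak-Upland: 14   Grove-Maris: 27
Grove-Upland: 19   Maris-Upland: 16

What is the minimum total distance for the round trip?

Shortest round trip = 69 m.

Willow→Oak→Grove→Maris→Upland→Willow: 17+12+27+16+4 = 76
Willow→Oak→Grove→Upland→Maris→Willow: 17+12+19+16+12 = 76
Willow→Oak→Maris→Grove→Upland→Willow: 17+29+27+19+4 = 96
Willow→Oak→Maris→Upland→Grove→Willow: 17+29+16+19+15 = 96
Willow→Oak→Upland→Grove→Maris→Willow: 17+14+19+27+12 = 89
Willow→Oak→Upland→Maris→Grove→Willow: 17+14+16+27+15 = 89
Willow→Grove→Oak→Maris→Upland→Willow: 15+12+29+16+4 = 76
Willow→Grove→Oak→Upland→Maris→Willow: 15+12+14+16+12 = 69
Willow→Grove→Maris→Oak→Upland→Willow: 15+27+29+14+4 = 89
Willow→Grove→Upland→Oak→Maris→Willow: 15+19+14+29+12 = 89
Willow→Maris→Oak→Grove→Upland→Willow: 12+29+12+19+4 = 76
Willow→Maris→Grove→Oak→Upland→Willow: 12+27+12+14+4 = 69
The minimum is 69.
One optimal route: Willow → Grove → Oak → Upland → Maris → Willow (or its reverse).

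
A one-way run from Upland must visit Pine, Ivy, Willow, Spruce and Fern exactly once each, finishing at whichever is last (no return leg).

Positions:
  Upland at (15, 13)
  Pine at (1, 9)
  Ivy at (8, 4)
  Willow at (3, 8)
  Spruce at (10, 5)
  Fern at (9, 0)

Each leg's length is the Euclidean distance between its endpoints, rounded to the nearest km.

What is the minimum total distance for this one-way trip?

Shortest open route: 26 km.

There are 5! = 120 possible orderings.
Upland → Pine → Ivy → Willow → Spruce → Fern: 15+9+6+8+5 = 43
Upland → Pine → Ivy → Willow → Fern → Spruce: 15+9+6+10+5 = 45
Upland → Pine → Ivy → Spruce → Willow → Fern: 15+9+2+8+10 = 44
Upland → Pine → Ivy → Spruce → Fern → Willow: 15+9+2+5+10 = 41
Upland → Pine → Ivy → Fern → Willow → Spruce: 15+9+4+10+8 = 46
Upland → Pine → Ivy → Fern → Spruce → Willow: 15+9+4+5+8 = 41
Upland → Pine → Willow → Ivy → Spruce → Fern: 15+2+6+2+5 = 30
Upland → Pine → Willow → Ivy → Fern → Spruce: 15+2+6+4+5 = 32
Upland → Pine → Willow → Spruce → Ivy → Fern: 15+2+8+2+4 = 31
Upland → Pine → Willow → Spruce → Fern → Ivy: 15+2+8+5+4 = 34
Upland → Pine → Willow → Fern → Ivy → Spruce: 15+2+10+4+2 = 33
Upland → Pine → Willow → Fern → Spruce → Ivy: 15+2+10+5+2 = 34
Upland → Pine → Spruce → Ivy → Willow → Fern: 15+10+2+6+10 = 43
Upland → Pine → Spruce → Ivy → Fern → Willow: 15+10+2+4+10 = 41
… (106 more)
Upland → Spruce → Fern → Ivy → Willow → Pine: 9+5+4+6+2 = 26  ← best
The minimum is 26.
One shortest path: Upland → Spruce → Fern → Ivy → Willow → Pine.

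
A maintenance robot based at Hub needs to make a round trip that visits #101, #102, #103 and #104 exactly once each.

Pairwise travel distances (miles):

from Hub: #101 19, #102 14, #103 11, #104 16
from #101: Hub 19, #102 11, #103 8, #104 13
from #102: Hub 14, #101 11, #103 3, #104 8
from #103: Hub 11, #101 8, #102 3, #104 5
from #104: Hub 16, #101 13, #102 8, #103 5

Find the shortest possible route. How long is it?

There are 12 distinct closed tours to check (reversals are equivalent).
Hub-#101-#102-#103-#104-Hub: 19+11+3+5+16 = 54
Hub-#101-#102-#104-#103-Hub: 19+11+8+5+11 = 54
Hub-#101-#103-#102-#104-Hub: 19+8+3+8+16 = 54
Hub-#101-#103-#104-#102-Hub: 19+8+5+8+14 = 54
Hub-#101-#104-#102-#103-Hub: 19+13+8+3+11 = 54
Hub-#101-#104-#103-#102-Hub: 19+13+5+3+14 = 54
Hub-#102-#101-#103-#104-Hub: 14+11+8+5+16 = 54
Hub-#102-#101-#104-#103-Hub: 14+11+13+5+11 = 54
Hub-#102-#103-#101-#104-Hub: 14+3+8+13+16 = 54
Hub-#102-#104-#101-#103-Hub: 14+8+13+8+11 = 54
Hub-#103-#101-#102-#104-Hub: 11+8+11+8+16 = 54
Hub-#103-#102-#101-#104-Hub: 11+3+11+13+16 = 54
The minimum is 54.
One optimal route: Hub → #101 → #102 → #103 → #104 → Hub (or its reverse).

54 miles — the shortest possible round trip.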